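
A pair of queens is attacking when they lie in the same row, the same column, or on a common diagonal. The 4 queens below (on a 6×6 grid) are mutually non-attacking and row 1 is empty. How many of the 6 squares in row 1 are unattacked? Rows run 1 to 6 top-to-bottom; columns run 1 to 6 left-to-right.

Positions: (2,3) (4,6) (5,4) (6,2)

2

(2,3) attacks row 1 at column 3 and diagonals 2, 4.
(4,6) attacks row 1 at column 6 and diagonals 3.
(5,4) attacks row 1 at column 4.
(6,2) attacks row 1 at column 2.
Attacked columns: {2, 3, 4, 6}. Safe: {1, 5}.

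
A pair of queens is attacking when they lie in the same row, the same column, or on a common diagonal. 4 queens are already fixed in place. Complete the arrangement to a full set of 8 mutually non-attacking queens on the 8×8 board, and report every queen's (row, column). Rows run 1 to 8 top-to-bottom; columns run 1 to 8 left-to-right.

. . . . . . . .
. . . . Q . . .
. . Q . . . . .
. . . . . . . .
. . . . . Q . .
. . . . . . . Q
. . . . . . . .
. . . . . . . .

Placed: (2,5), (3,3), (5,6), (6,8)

(1,7) (2,5) (3,3) (4,1) (5,6) (6,8) (7,2) (8,4)

Row 1: attacked by (2,5)→{4,5,6}; (3,3)→{1,3,5}; (5,6)→{2,6}; (6,8)→{3,8}. Safe: 7. Place at column 7.
Row 4: attacked by (1,7)→{4,7}; (2,5)→{3,5,7}; (3,3)→{2,3,4}; (5,6)→{5,6,7}; (6,8)→{6,8}. Safe: 1. Place at column 1.
Row 7: attacked by (1,7)→{1,7}; (2,5)→{5}; (3,3)→{3,7}; (4,1)→{1,4}; (5,6)→{4,6,8}; (6,8)→{7,8}. Safe: 2. Place at column 2.
Row 8: attacked by (1,7)→{7}; (2,5)→{5}; (3,3)→{3,8}; (4,1)→{1,5}; (5,6)→{3,6}; (6,8)→{6,8}; (7,2)→{1,2,3}. Safe: 4. Place at column 4.
Columns [7, 5, 3, 1, 6, 8, 2, 4], r−c [-6, -3, 0, 3, -1, -2, 5, 4], r+c [8, 7, 6, 5, 11, 14, 9, 12] are all distinct, so no two queens attack.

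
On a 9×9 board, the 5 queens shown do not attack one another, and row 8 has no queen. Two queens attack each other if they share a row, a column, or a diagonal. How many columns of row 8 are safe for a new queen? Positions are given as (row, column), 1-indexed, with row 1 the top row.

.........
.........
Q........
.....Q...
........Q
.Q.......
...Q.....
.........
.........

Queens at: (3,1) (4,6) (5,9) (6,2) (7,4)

(3,1) attacks row 8 at column 1 and diagonals 6.
(4,6) attacks row 8 at column 6 and diagonals 2.
(5,9) attacks row 8 at column 9 and diagonals 6.
(6,2) attacks row 8 at column 2 and diagonals 4.
(7,4) attacks row 8 at column 4 and diagonals 3, 5.
Attacked columns: {1, 2, 3, 4, 5, 6, 9}. Safe: {7, 8}.

2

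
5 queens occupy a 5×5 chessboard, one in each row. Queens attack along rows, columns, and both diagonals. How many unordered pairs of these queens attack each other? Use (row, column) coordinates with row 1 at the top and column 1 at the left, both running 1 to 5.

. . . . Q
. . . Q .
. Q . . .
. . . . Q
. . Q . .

2

Same column: (1,5)–(4,5) (column 5).
Same diagonal: (1,5)–(2,4) (|1−2| = |5−4| = 1).
Total attacking pairs: 2.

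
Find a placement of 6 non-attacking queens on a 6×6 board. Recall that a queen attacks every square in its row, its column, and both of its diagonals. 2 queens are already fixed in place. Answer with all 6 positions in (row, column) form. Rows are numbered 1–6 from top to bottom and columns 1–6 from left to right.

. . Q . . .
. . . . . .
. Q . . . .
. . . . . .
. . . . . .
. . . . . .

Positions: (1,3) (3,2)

(1,3) (2,6) (3,2) (4,5) (5,1) (6,4)

Row 2: attacked by (1,3)→{2,3,4}; (3,2)→{1,2,3}. Safe: 5, 6. Place at column 6.
Row 4: attacked by (1,3)→{3,6}; (2,6)→{4,6}; (3,2)→{1,2,3}. Safe: 5. Place at column 5.
Row 5: attacked by (1,3)→{3}; (2,6)→{3,6}; (3,2)→{2,4}; (4,5)→{4,5,6}. Safe: 1. Place at column 1.
Row 6: attacked by (1,3)→{3}; (2,6)→{2,6}; (3,2)→{2,5}; (4,5)→{3,5}; (5,1)→{1,2}. Safe: 4. Place at column 4.
Columns [3, 6, 2, 5, 1, 4], r−c [-2, -4, 1, -1, 4, 2], r+c [4, 8, 5, 9, 6, 10] are all distinct, so no two queens attack.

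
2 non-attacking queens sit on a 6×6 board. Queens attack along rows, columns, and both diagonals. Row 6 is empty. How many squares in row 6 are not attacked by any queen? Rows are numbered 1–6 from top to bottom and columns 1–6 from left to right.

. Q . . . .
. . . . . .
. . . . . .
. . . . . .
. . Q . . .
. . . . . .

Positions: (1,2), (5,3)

3

(1,2) attacks row 6 at column 2.
(5,3) attacks row 6 at column 3 and diagonals 2, 4.
Attacked columns: {2, 3, 4}. Safe: {1, 5, 6}.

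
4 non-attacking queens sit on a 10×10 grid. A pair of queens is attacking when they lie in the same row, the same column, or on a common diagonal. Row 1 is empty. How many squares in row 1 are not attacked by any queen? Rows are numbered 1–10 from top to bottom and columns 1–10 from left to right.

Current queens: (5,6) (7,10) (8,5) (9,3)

4

(5,6) attacks row 1 at column 6 and diagonals 2, 10.
(7,10) attacks row 1 at column 10 and diagonals 4.
(8,5) attacks row 1 at column 5.
(9,3) attacks row 1 at column 3.
Attacked columns: {2, 3, 4, 5, 6, 10}. Safe: {1, 7, 8, 9}.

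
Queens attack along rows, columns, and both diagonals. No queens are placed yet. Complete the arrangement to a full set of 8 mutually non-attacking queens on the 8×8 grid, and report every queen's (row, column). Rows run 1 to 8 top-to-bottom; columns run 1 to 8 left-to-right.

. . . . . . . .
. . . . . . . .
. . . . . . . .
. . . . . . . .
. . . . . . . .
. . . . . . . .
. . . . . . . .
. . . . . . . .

(1,5) (2,1) (3,4) (4,6) (5,8) (6,2) (7,7) (8,3)

Row 1: Safe: 1, 2, 3, 4, 5, 6, 7, 8. Place at column 5.
Row 2: attacked by (1,5)→{4,5,6}. Safe: 1, 2, 3, 7, 8. Place at column 1.
Row 3: attacked by (1,5)→{3,5,7}; (2,1)→{1,2}. Safe: 4, 6, 8. Place at column 4.
Row 4: attacked by (1,5)→{2,5,8}; (2,1)→{1,3}; (3,4)→{3,4,5}. Safe: 6, 7. Place at column 6.
Row 5: attacked by (1,5)→{1,5}; (2,1)→{1,4}; (3,4)→{2,4,6}; (4,6)→{5,6,7}. Safe: 3, 8. Place at column 8.
Row 6: attacked by (1,5)→{5}; (2,1)→{1,5}; (3,4)→{1,4,7}; (4,6)→{4,6,8}; (5,8)→{7,8}. Safe: 2, 3. Place at column 2.
Row 7: attacked by (1,5)→{5}; (2,1)→{1,6}; (3,4)→{4,8}; (4,6)→{3,6}; (5,8)→{6,8}; (6,2)→{1,2,3}. Safe: 7. Place at column 7.
Row 8: attacked by (1,5)→{5}; (2,1)→{1,7}; (3,4)→{4}; (4,6)→{2,6}; (5,8)→{5,8}; (6,2)→{2,4}; (7,7)→{6,7,8}. Safe: 3. Place at column 3.
Columns [5, 1, 4, 6, 8, 2, 7, 3], r−c [-4, 1, -1, -2, -3, 4, 0, 5], r+c [6, 3, 7, 10, 13, 8, 14, 11] are all distinct, so no two queens attack.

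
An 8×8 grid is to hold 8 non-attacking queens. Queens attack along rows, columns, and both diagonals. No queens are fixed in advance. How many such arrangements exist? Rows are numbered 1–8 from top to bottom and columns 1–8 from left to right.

92

Branch on row 1: col 1 → 4; col 2 → 8; col 3 → 16; col 4 → 18; col 5 → 18; col 6 → 16; col 7 → 8; col 8 → 4.
Sum: 4 + 8 + 16 + 18 + 18 + 16 + 8 + 4 = 92.
(This is the classic 8-queens count.)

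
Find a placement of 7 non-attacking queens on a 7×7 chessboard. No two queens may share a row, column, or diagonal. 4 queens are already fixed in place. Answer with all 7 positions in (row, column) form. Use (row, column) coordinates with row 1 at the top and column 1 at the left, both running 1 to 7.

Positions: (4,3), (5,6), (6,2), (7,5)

(1,1) (2,4) (3,7) (4,3) (5,6) (6,2) (7,5)

Row 1: attacked by (4,3)→{3,6}; (5,6)→{2,6}; (6,2)→{2,7}; (7,5)→{5}. Safe: 1, 4. Place at column 1.
Row 2: attacked by (1,1)→{1,2}; (4,3)→{1,3,5}; (5,6)→{3,6}; (6,2)→{2,6}; (7,5)→{5}. Safe: 4, 7. Place at column 4.
Row 3: attacked by (1,1)→{1,3}; (2,4)→{3,4,5}; (4,3)→{2,3,4}; (5,6)→{4,6}; (6,2)→{2,5}; (7,5)→{1,5}. Safe: 7. Place at column 7.
Columns [1, 4, 7, 3, 6, 2, 5], r−c [0, -2, -4, 1, -1, 4, 2], r+c [2, 6, 10, 7, 11, 8, 12] are all distinct, so no two queens attack.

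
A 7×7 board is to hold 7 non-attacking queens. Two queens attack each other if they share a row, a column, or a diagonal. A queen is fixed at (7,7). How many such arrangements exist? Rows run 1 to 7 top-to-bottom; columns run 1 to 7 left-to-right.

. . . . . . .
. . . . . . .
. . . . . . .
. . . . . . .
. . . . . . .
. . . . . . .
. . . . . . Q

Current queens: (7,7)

4

Branch on row 1: col 2 → 1; col 3 → 1; col 4 → 1; col 5 → 1; col 6 → 0.
Sum: 1 + 1 + 1 + 1 + 0 = 4.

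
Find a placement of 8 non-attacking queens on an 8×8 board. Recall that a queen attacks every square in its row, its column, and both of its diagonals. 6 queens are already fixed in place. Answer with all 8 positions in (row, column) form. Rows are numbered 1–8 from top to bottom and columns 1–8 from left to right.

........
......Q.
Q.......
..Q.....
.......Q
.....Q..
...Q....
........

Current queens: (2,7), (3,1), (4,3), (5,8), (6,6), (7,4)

(1,5) (2,7) (3,1) (4,3) (5,8) (6,6) (7,4) (8,2)

Row 1: attacked by (2,7)→{6,7,8}; (3,1)→{1,3}; (4,3)→{3,6}; (5,8)→{4,8}; (6,6)→{1,6}; (7,4)→{4}. Safe: 2, 5. Place at column 5.
Row 8: attacked by (1,5)→{5}; (2,7)→{1,7}; (3,1)→{1,6}; (4,3)→{3,7}; (5,8)→{5,8}; (6,6)→{4,6,8}; (7,4)→{3,4,5}. Safe: 2. Place at column 2.
Columns [5, 7, 1, 3, 8, 6, 4, 2], r−c [-4, -5, 2, 1, -3, 0, 3, 6], r+c [6, 9, 4, 7, 13, 12, 11, 10] are all distinct, so no two queens attack.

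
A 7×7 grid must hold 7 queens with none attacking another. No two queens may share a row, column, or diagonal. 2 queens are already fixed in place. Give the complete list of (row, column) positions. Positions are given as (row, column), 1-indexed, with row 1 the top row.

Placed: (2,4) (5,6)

Row 1: attacked by (2,4)→{3,4,5}; (5,6)→{2,6}. Safe: 1, 7. Place at column 1.
Row 3: attacked by (1,1)→{1,3}; (2,4)→{3,4,5}; (5,6)→{4,6}. Safe: 2, 7. Place at column 7.
Row 4: attacked by (1,1)→{1,4}; (2,4)→{2,4,6}; (3,7)→{6,7}; (5,6)→{5,6,7}. Safe: 3. Place at column 3.
Row 6: attacked by (1,1)→{1,6}; (2,4)→{4}; (3,7)→{4,7}; (4,3)→{1,3,5}; (5,6)→{5,6,7}. Safe: 2. Place at column 2.
Row 7: attacked by (1,1)→{1,7}; (2,4)→{4}; (3,7)→{3,7}; (4,3)→{3,6}; (5,6)→{4,6}; (6,2)→{1,2,3}. Safe: 5. Place at column 5.
Columns [1, 4, 7, 3, 6, 2, 5], r−c [0, -2, -4, 1, -1, 4, 2], r+c [2, 6, 10, 7, 11, 8, 12] are all distinct, so no two queens attack.

(1,1) (2,4) (3,7) (4,3) (5,6) (6,2) (7,5)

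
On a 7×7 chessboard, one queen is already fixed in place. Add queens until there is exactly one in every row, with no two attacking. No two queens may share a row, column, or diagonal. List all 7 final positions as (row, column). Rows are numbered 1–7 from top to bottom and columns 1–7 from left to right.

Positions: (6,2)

Row 1: attacked by (6,2)→{2,7}. Safe: 1, 3, 4, 5, 6. Place at column 5.
Row 2: attacked by (1,5)→{4,5,6}; (6,2)→{2,6}. Safe: 1, 3, 7. Place at column 3.
Row 3: attacked by (1,5)→{3,5,7}; (2,3)→{2,3,4}; (6,2)→{2,5}. Safe: 1, 6. Place at column 1.
Row 4: attacked by (1,5)→{2,5}; (2,3)→{1,3,5}; (3,1)→{1,2}; (6,2)→{2,4}. Safe: 6, 7. Place at column 6.
Row 5: attacked by (1,5)→{1,5}; (2,3)→{3,6}; (3,1)→{1,3}; (4,6)→{5,6,7}; (6,2)→{1,2,3}. Safe: 4. Place at column 4.
Row 7: attacked by (1,5)→{5}; (2,3)→{3}; (3,1)→{1,5}; (4,6)→{3,6}; (5,4)→{2,4,6}; (6,2)→{1,2,3}. Safe: 7. Place at column 7.
Columns [5, 3, 1, 6, 4, 2, 7], r−c [-4, -1, 2, -2, 1, 4, 0], r+c [6, 5, 4, 10, 9, 8, 14] are all distinct, so no two queens attack.

(1,5) (2,3) (3,1) (4,6) (5,4) (6,2) (7,7)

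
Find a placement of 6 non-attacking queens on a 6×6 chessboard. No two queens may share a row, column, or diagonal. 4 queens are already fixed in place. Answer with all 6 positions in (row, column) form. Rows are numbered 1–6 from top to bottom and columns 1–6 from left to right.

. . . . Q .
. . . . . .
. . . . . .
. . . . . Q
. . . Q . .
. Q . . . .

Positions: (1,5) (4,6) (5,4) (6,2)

Row 2: attacked by (1,5)→{4,5,6}; (4,6)→{4,6}; (5,4)→{1,4}; (6,2)→{2,6}. Safe: 3. Place at column 3.
Row 3: attacked by (1,5)→{3,5}; (2,3)→{2,3,4}; (4,6)→{5,6}; (5,4)→{2,4,6}; (6,2)→{2,5}. Safe: 1. Place at column 1.
Columns [5, 3, 1, 6, 4, 2], r−c [-4, -1, 2, -2, 1, 4], r+c [6, 5, 4, 10, 9, 8] are all distinct, so no two queens attack.

(1,5) (2,3) (3,1) (4,6) (5,4) (6,2)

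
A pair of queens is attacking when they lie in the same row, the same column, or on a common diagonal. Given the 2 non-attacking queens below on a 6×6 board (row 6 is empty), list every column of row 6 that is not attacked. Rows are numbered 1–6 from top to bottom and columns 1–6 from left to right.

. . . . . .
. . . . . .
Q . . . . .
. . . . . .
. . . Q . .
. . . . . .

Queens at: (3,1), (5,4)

(3,1) attacks row 6 at column 1 and diagonals 4.
(5,4) attacks row 6 at column 4 and diagonals 3, 5.
Attacked columns: {1, 3, 4, 5}. Safe: {2, 6}.

columns 2, 6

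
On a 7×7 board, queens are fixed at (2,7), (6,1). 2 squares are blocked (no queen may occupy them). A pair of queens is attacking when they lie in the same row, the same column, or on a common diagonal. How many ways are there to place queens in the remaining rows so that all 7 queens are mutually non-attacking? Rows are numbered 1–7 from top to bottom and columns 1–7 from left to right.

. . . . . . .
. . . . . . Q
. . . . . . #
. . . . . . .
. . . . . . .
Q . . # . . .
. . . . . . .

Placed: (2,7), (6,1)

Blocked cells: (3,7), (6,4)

Branch on row 1: col 2 → 0; col 3 → 1; col 4 → 1; col 5 → 2.
Sum: 0 + 1 + 1 + 2 = 4.

4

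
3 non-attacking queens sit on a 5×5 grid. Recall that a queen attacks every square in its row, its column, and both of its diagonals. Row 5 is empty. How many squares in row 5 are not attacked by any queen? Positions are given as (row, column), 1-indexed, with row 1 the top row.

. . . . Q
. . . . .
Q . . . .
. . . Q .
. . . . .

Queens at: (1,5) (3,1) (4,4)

1

(1,5) attacks row 5 at column 5 and diagonals 1.
(3,1) attacks row 5 at column 1 and diagonals 3.
(4,4) attacks row 5 at column 4 and diagonals 3, 5.
Attacked columns: {1, 3, 4, 5}. Safe: {2}.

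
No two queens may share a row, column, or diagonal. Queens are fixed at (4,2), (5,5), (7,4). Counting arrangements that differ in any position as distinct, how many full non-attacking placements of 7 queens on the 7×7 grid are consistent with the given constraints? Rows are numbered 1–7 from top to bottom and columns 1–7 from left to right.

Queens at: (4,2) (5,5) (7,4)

Branch on row 1: col 3 → 1; col 6 → 0; col 7 → 1.
Sum: 1 + 0 + 1 = 2.

2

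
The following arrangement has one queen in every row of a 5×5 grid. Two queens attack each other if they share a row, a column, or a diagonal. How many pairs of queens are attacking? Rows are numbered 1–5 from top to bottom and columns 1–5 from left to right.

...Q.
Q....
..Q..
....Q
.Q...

0

All columns are distinct and no two queens satisfy |Δrow| = |Δcol|, so no pair attacks.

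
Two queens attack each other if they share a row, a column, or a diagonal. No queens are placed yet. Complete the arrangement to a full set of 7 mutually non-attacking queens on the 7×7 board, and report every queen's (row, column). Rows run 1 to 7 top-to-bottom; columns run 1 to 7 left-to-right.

(1,3) (2,6) (3,2) (4,5) (5,1) (6,4) (7,7)

Row 1: Safe: 1, 2, 3, 4, 5, 6, 7. Place at column 3.
Row 2: attacked by (1,3)→{2,3,4}. Safe: 1, 5, 6, 7. Place at column 6.
Row 3: attacked by (1,3)→{1,3,5}; (2,6)→{5,6,7}. Safe: 2, 4. Place at column 2.
Row 4: attacked by (1,3)→{3,6}; (2,6)→{4,6}; (3,2)→{1,2,3}. Safe: 5, 7. Place at column 5.
Row 5: attacked by (1,3)→{3,7}; (2,6)→{3,6}; (3,2)→{2,4}; (4,5)→{4,5,6}. Safe: 1. Place at column 1.
Row 6: attacked by (1,3)→{3}; (2,6)→{2,6}; (3,2)→{2,5}; (4,5)→{3,5,7}; (5,1)→{1,2}. Safe: 4. Place at column 4.
Row 7: attacked by (1,3)→{3}; (2,6)→{1,6}; (3,2)→{2,6}; (4,5)→{2,5}; (5,1)→{1,3}; (6,4)→{3,4,5}. Safe: 7. Place at column 7.
Columns [3, 6, 2, 5, 1, 4, 7], r−c [-2, -4, 1, -1, 4, 2, 0], r+c [4, 8, 5, 9, 6, 10, 14] are all distinct, so no two queens attack.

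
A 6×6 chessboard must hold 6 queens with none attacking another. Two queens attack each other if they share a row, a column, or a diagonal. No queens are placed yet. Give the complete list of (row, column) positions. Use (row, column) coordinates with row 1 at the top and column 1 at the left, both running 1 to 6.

Row 1: Safe: 1, 2, 3, 4, 5, 6. Place at column 3.
Row 2: attacked by (1,3)→{2,3,4}. Safe: 1, 5, 6. Place at column 6.
Row 3: attacked by (1,3)→{1,3,5}; (2,6)→{5,6}. Safe: 2, 4. Place at column 2.
Row 4: attacked by (1,3)→{3,6}; (2,6)→{4,6}; (3,2)→{1,2,3}. Safe: 5. Place at column 5.
Row 5: attacked by (1,3)→{3}; (2,6)→{3,6}; (3,2)→{2,4}; (4,5)→{4,5,6}. Safe: 1. Place at column 1.
Row 6: attacked by (1,3)→{3}; (2,6)→{2,6}; (3,2)→{2,5}; (4,5)→{3,5}; (5,1)→{1,2}. Safe: 4. Place at column 4.
Columns [3, 6, 2, 5, 1, 4], r−c [-2, -4, 1, -1, 4, 2], r+c [4, 8, 5, 9, 6, 10] are all distinct, so no two queens attack.

(1,3) (2,6) (3,2) (4,5) (5,1) (6,4)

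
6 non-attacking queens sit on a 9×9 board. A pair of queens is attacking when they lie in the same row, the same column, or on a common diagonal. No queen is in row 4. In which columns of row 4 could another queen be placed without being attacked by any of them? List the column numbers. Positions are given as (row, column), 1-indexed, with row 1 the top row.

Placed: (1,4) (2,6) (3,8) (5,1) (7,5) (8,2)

(1,4) attacks row 4 at column 4 and diagonals 1, 7.
(2,6) attacks row 4 at column 6 and diagonals 4, 8.
(3,8) attacks row 4 at column 8 and diagonals 7, 9.
(5,1) attacks row 4 at column 1 and diagonals 2.
(7,5) attacks row 4 at column 5 and diagonals 2, 8.
(8,2) attacks row 4 at column 2 and diagonals 6.
Attacked columns: {1, 2, 4, 5, 6, 7, 8, 9}. Safe: {3}.

columns 3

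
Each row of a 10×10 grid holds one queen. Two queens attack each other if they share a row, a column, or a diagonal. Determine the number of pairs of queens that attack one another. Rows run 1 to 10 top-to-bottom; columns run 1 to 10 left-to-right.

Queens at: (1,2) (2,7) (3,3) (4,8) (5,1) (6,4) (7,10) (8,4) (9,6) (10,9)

Same column: (6,4)–(8,4) (column 4).
Same diagonal: (3,3)–(5,1) (|3−5| = |3−1| = 2); (4,8)–(8,4) (|4−8| = |8−4| = 4); (5,1)–(8,4) (|5−8| = |1−4| = 3).
Total attacking pairs: 4.

4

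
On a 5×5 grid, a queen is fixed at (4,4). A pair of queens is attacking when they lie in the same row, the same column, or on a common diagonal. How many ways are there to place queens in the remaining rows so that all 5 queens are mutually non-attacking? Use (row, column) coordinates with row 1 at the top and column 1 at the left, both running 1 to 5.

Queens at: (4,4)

2

Branch on row 1: col 2 → 0; col 3 → 1; col 5 → 1.
Sum: 0 + 1 + 1 = 2.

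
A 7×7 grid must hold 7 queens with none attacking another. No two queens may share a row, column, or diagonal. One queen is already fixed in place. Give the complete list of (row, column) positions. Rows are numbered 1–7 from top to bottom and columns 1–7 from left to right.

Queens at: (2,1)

(1,5) (2,1) (3,6) (4,4) (5,2) (6,7) (7,3)

Row 1: attacked by (2,1)→{1,2}. Safe: 3, 4, 5, 6, 7. Place at column 5.
Row 3: attacked by (1,5)→{3,5,7}; (2,1)→{1,2}. Safe: 4, 6. Place at column 6.
Row 4: attacked by (1,5)→{2,5}; (2,1)→{1,3}; (3,6)→{5,6,7}. Safe: 4. Place at column 4.
Row 5: attacked by (1,5)→{1,5}; (2,1)→{1,4}; (3,6)→{4,6}; (4,4)→{3,4,5}. Safe: 2, 7. Place at column 2.
Row 6: attacked by (1,5)→{5}; (2,1)→{1,5}; (3,6)→{3,6}; (4,4)→{2,4,6}; (5,2)→{1,2,3}. Safe: 7. Place at column 7.
Row 7: attacked by (1,5)→{5}; (2,1)→{1,6}; (3,6)→{2,6}; (4,4)→{1,4,7}; (5,2)→{2,4}; (6,7)→{6,7}. Safe: 3. Place at column 3.
Columns [5, 1, 6, 4, 2, 7, 3], r−c [-4, 1, -3, 0, 3, -1, 4], r+c [6, 3, 9, 8, 7, 13, 10] are all distinct, so no two queens attack.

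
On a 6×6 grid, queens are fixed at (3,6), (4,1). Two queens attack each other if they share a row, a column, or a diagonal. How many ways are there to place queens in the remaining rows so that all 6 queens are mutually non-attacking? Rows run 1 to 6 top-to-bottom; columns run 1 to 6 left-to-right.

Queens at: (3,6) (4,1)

1

Branch on row 1: col 2 → 1; col 3 → 0; col 5 → 0.
Sum: 1 + 0 + 0 = 1.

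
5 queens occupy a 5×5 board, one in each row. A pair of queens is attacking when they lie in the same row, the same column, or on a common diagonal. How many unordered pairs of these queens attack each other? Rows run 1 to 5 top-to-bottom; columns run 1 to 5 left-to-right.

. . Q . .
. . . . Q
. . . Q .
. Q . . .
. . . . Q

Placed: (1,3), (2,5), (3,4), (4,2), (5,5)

Same column: (2,5)–(5,5) (column 5).
Same diagonal: (2,5)–(3,4) (|2−3| = |5−4| = 1).
Total attacking pairs: 2.

2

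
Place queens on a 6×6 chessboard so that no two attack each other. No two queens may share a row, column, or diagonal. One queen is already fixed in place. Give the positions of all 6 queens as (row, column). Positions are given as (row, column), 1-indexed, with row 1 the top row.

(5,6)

(1,4) (2,1) (3,5) (4,2) (5,6) (6,3)

Row 1: attacked by (5,6)→{2,6}. Safe: 1, 3, 4, 5. Place at column 4.
Row 2: attacked by (1,4)→{3,4,5}; (5,6)→{3,6}. Safe: 1, 2. Place at column 1.
Row 3: attacked by (1,4)→{2,4,6}; (2,1)→{1,2}; (5,6)→{4,6}. Safe: 3, 5. Place at column 5.
Row 4: attacked by (1,4)→{1,4}; (2,1)→{1,3}; (3,5)→{4,5,6}; (5,6)→{5,6}. Safe: 2. Place at column 2.
Row 6: attacked by (1,4)→{4}; (2,1)→{1,5}; (3,5)→{2,5}; (4,2)→{2,4}; (5,6)→{5,6}. Safe: 3. Place at column 3.
Columns [4, 1, 5, 2, 6, 3], r−c [-3, 1, -2, 2, -1, 3], r+c [5, 3, 8, 6, 11, 9] are all distinct, so no two queens attack.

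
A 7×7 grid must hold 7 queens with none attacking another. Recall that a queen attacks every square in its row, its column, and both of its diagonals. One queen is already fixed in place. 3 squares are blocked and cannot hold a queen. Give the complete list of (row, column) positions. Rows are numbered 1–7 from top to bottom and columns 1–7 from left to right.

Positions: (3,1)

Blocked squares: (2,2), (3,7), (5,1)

Row 1: attacked by (3,1)→{1,3}. Safe: 2, 4, 5, 6, 7. Place at column 5.
Row 2: attacked by (1,5)→{4,5,6}; (3,1)→{1,2}. Blocked: 2. Safe: 3, 7. Place at column 3.
Row 4: attacked by (1,5)→{2,5}; (2,3)→{1,3,5}; (3,1)→{1,2}. Safe: 4, 6, 7. Place at column 6.
Row 5: attacked by (1,5)→{1,5}; (2,3)→{3,6}; (3,1)→{1,3}; (4,6)→{5,6,7}. Blocked: 1. Safe: 2, 4. Place at column 4.
Row 6: attacked by (1,5)→{5}; (2,3)→{3,7}; (3,1)→{1,4}; (4,6)→{4,6}; (5,4)→{3,4,5}. Safe: 2. Place at column 2.
Row 7: attacked by (1,5)→{5}; (2,3)→{3}; (3,1)→{1,5}; (4,6)→{3,6}; (5,4)→{2,4,6}; (6,2)→{1,2,3}. Safe: 7. Place at column 7.
Columns [5, 3, 1, 6, 4, 2, 7], r−c [-4, -1, 2, -2, 1, 4, 0], r+c [6, 5, 4, 10, 9, 8, 14] are all distinct, so no two queens attack.

(1,5) (2,3) (3,1) (4,6) (5,4) (6,2) (7,7)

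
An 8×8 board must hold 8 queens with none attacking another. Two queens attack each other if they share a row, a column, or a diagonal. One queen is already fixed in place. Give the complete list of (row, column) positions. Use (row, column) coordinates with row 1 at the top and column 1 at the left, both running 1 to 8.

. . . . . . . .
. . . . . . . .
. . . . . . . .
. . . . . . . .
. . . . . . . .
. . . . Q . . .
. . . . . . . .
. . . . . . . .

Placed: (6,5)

Row 1: attacked by (6,5)→{5}. Safe: 1, 2, 3, 4, 6, 7, 8. Place at column 8.
Row 2: attacked by (1,8)→{7,8}; (6,5)→{1,5}. Safe: 2, 3, 4, 6. Place at column 2.
Row 3: attacked by (1,8)→{6,8}; (2,2)→{1,2,3}; (6,5)→{2,5,8}. Safe: 4, 7. Place at column 4.
Row 4: attacked by (1,8)→{5,8}; (2,2)→{2,4}; (3,4)→{3,4,5}; (6,5)→{3,5,7}. Safe: 1, 6. Place at column 1.
Row 5: attacked by (1,8)→{4,8}; (2,2)→{2,5}; (3,4)→{2,4,6}; (4,1)→{1,2}; (6,5)→{4,5,6}. Safe: 3, 7. Place at column 7.
Row 7: attacked by (1,8)→{2,8}; (2,2)→{2,7}; (3,4)→{4,8}; (4,1)→{1,4}; (5,7)→{5,7}; (6,5)→{4,5,6}. Safe: 3. Place at column 3.
Row 8: attacked by (1,8)→{1,8}; (2,2)→{2,8}; (3,4)→{4}; (4,1)→{1,5}; (5,7)→{4,7}; (6,5)→{3,5,7}; (7,3)→{2,3,4}. Safe: 6. Place at column 6.
Columns [8, 2, 4, 1, 7, 5, 3, 6], r−c [-7, 0, -1, 3, -2, 1, 4, 2], r+c [9, 4, 7, 5, 12, 11, 10, 14] are all distinct, so no two queens attack.

(1,8) (2,2) (3,4) (4,1) (5,7) (6,5) (7,3) (8,6)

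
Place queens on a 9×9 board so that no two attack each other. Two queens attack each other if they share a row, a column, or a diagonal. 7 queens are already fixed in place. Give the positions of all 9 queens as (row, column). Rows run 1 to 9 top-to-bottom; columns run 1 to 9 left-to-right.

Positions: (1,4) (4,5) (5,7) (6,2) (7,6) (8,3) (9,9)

(1,4) (2,8) (3,1) (4,5) (5,7) (6,2) (7,6) (8,3) (9,9)

Row 2: attacked by (1,4)→{3,4,5}; (4,5)→{3,5,7}; (5,7)→{4,7}; (6,2)→{2,6}; (7,6)→{1,6}; (8,3)→{3,9}; (9,9)→{2,9}. Safe: 8. Place at column 8.
Row 3: attacked by (1,4)→{2,4,6}; (2,8)→{7,8,9}; (4,5)→{4,5,6}; (5,7)→{5,7,9}; (6,2)→{2,5}; (7,6)→{2,6}; (8,3)→{3,8}; (9,9)→{3,9}. Safe: 1. Place at column 1.
Columns [4, 8, 1, 5, 7, 2, 6, 3, 9], r−c [-3, -6, 2, -1, -2, 4, 1, 5, 0], r+c [5, 10, 4, 9, 12, 8, 13, 11, 18] are all distinct, so no two queens attack.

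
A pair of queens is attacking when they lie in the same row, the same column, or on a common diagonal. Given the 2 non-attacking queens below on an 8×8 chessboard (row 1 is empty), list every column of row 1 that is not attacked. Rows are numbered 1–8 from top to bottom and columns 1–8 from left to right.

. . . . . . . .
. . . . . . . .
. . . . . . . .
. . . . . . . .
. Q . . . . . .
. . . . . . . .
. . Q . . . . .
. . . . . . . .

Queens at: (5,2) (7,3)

columns 1, 4, 5, 7, 8

(5,2) attacks row 1 at column 2 and diagonals 6.
(7,3) attacks row 1 at column 3.
Attacked columns: {2, 3, 6}. Safe: {1, 4, 5, 7, 8}.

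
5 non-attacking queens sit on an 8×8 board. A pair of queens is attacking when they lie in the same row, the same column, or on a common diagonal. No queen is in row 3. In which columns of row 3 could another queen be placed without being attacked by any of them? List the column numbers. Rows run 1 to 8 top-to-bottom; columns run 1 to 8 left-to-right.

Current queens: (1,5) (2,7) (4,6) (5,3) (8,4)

(1,5) attacks row 3 at column 5 and diagonals 3, 7.
(2,7) attacks row 3 at column 7 and diagonals 6, 8.
(4,6) attacks row 3 at column 6 and diagonals 5, 7.
(5,3) attacks row 3 at column 3 and diagonals 1, 5.
(8,4) attacks row 3 at column 4.
Attacked columns: {1, 3, 4, 5, 6, 7, 8}. Safe: {2}.

columns 2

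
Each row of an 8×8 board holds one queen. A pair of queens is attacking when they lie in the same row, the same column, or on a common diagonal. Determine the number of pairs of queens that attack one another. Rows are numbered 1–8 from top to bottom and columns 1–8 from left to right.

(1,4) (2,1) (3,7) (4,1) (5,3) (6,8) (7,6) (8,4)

Same column: (1,4)–(8,4) (column 4); (2,1)–(4,1) (column 1).
Same diagonal: (1,4)–(4,1) (|1−4| = |4−1| = 3); (2,1)–(7,6) (|2−7| = |1−6| = 5).
Total attacking pairs: 4.

4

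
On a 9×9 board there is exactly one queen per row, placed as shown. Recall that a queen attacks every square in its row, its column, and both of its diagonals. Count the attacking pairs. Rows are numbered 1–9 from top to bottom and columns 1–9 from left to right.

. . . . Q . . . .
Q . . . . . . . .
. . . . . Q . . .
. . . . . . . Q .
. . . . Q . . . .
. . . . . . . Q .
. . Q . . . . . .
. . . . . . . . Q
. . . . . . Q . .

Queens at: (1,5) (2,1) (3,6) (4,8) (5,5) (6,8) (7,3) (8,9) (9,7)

Same column: (1,5)–(5,5) (column 5); (4,8)–(6,8) (column 8).
Same diagonal: (1,5)–(4,8) (|1−4| = |5−8| = 3); (5,5)–(7,3) (|5−7| = |5−3| = 2).
Total attacking pairs: 4.

4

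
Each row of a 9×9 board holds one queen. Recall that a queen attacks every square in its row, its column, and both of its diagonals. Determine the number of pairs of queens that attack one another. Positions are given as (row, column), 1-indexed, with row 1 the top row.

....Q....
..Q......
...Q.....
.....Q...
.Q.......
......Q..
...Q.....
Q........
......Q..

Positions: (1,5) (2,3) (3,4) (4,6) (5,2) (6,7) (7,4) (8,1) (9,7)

Same column: (3,4)–(7,4) (column 4); (6,7)–(9,7) (column 7).
Same diagonal: (2,3)–(3,4) (|2−3| = |3−4| = 1); (2,3)–(6,7) (|2−6| = |3−7| = 4); (3,4)–(5,2) (|3−5| = |4−2| = 2); (3,4)–(6,7) (|3−6| = |4−7| = 3); (5,2)–(7,4) (|5−7| = |2−4| = 2).
Total attacking pairs: 7.

7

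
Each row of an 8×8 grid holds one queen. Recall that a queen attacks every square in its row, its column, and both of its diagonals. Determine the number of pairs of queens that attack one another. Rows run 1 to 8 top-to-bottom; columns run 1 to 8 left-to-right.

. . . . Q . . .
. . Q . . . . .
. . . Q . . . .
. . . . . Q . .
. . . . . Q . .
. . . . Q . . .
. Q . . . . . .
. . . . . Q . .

8

Same column: (1,5)–(6,5) (column 5); (4,6)–(5,6) (column 6); (4,6)–(8,6) (column 6); (5,6)–(8,6) (column 6).
Same diagonal: (2,3)–(3,4) (|2−3| = |3−4| = 1); (2,3)–(5,6) (|2−5| = |3−6| = 3); (3,4)–(5,6) (|3−5| = |4−6| = 2); (5,6)–(6,5) (|5−6| = |6−5| = 1).
Total attacking pairs: 8.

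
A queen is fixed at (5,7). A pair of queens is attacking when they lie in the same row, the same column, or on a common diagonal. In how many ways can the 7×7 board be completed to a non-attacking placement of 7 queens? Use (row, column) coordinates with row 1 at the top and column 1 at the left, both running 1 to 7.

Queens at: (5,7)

6

Branch on row 1: col 1 → 1; col 2 → 2; col 4 → 0; col 5 → 1; col 6 → 2.
Sum: 1 + 2 + 0 + 1 + 2 = 6.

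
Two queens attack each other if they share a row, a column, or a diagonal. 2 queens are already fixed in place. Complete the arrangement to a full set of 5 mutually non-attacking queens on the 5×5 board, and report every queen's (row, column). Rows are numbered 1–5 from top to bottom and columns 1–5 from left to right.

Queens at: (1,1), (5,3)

Row 2: attacked by (1,1)→{1,2}; (5,3)→{3}. Safe: 4, 5. Place at column 4.
Row 3: attacked by (1,1)→{1,3}; (2,4)→{3,4,5}; (5,3)→{1,3,5}. Safe: 2. Place at column 2.
Row 4: attacked by (1,1)→{1,4}; (2,4)→{2,4}; (3,2)→{1,2,3}; (5,3)→{2,3,4}. Safe: 5. Place at column 5.
Columns [1, 4, 2, 5, 3], r−c [0, -2, 1, -1, 2], r+c [2, 6, 5, 9, 8] are all distinct, so no two queens attack.

(1,1) (2,4) (3,2) (4,5) (5,3)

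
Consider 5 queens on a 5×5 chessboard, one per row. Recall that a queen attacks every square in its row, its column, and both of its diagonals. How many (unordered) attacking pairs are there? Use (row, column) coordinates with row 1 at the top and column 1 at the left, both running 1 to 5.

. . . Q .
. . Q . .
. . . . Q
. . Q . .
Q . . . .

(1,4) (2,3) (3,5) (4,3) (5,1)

2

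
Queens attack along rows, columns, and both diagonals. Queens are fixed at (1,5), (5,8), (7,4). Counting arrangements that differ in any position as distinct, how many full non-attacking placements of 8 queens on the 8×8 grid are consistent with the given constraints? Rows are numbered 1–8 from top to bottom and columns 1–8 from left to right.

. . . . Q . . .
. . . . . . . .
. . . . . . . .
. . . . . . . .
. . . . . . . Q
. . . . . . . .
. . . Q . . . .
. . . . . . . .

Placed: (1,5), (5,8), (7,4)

Branch on row 2: col 1 → 0; col 2 → 0; col 3 → 1; col 7 → 1.
Sum: 0 + 0 + 1 + 1 = 2.

2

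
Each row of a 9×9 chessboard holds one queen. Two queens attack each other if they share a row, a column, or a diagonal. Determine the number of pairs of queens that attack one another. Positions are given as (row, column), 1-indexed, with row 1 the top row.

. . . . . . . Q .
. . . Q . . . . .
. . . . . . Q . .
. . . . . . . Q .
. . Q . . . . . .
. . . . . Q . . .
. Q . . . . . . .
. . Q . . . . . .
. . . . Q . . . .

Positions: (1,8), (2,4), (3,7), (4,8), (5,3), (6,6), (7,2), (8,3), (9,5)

6

Same column: (1,8)–(4,8) (column 8); (5,3)–(8,3) (column 3).
Same diagonal: (1,8)–(7,2) (|1−7| = |8−2| = 6); (3,7)–(4,8) (|3−4| = |7−8| = 1); (4,8)–(6,6) (|4−6| = |8−6| = 2); (7,2)–(8,3) (|7−8| = |2−3| = 1).
Total attacking pairs: 6.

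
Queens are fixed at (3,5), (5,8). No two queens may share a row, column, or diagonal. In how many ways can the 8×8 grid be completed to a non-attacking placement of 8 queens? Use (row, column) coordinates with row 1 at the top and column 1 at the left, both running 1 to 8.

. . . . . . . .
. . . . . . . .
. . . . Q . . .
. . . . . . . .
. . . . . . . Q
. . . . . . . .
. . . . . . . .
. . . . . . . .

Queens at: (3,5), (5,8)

1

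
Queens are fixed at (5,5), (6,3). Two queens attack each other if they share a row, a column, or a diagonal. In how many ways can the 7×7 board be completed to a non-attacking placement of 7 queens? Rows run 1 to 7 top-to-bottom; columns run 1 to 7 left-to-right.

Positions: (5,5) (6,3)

Branch on row 1: col 2 → 1; col 4 → 0; col 6 → 1; col 7 → 0.
Sum: 1 + 0 + 1 + 0 = 2.

2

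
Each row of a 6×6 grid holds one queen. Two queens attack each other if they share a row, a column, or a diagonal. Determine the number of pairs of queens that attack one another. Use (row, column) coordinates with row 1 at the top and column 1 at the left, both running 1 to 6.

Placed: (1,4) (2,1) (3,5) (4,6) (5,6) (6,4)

4

Same column: (1,4)–(6,4) (column 4); (4,6)–(5,6) (column 6).
Same diagonal: (3,5)–(4,6) (|3−4| = |5−6| = 1); (4,6)–(6,4) (|4−6| = |6−4| = 2).
Total attacking pairs: 4.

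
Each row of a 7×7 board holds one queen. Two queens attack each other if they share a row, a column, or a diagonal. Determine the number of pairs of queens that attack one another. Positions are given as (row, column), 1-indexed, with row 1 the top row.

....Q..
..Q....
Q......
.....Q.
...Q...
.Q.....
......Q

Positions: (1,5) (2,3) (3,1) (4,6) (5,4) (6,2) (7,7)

All columns are distinct and no two queens satisfy |Δrow| = |Δcol|, so no pair attacks.

0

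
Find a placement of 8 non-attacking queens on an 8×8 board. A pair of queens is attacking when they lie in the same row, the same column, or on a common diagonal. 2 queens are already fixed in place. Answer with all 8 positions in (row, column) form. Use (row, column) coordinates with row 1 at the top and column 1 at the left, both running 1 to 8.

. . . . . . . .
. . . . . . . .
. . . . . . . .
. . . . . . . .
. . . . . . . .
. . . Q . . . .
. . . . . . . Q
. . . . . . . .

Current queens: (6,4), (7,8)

Row 1: attacked by (6,4)→{4}; (7,8)→{2,8}. Safe: 1, 3, 5, 6, 7. Place at column 3.
Row 2: attacked by (1,3)→{2,3,4}; (6,4)→{4,8}; (7,8)→{3,8}. Safe: 1, 5, 6, 7. Place at column 6.
Row 3: attacked by (1,3)→{1,3,5}; (2,6)→{5,6,7}; (6,4)→{1,4,7}; (7,8)→{4,8}. Safe: 2. Place at column 2.
Row 4: attacked by (1,3)→{3,6}; (2,6)→{4,6,8}; (3,2)→{1,2,3}; (6,4)→{2,4,6}; (7,8)→{5,8}. Safe: 7. Place at column 7.
Row 5: attacked by (1,3)→{3,7}; (2,6)→{3,6}; (3,2)→{2,4}; (4,7)→{6,7,8}; (6,4)→{3,4,5}; (7,8)→{6,8}. Safe: 1. Place at column 1.
Row 8: attacked by (1,3)→{3}; (2,6)→{6}; (3,2)→{2,7}; (4,7)→{3,7}; (5,1)→{1,4}; (6,4)→{2,4,6}; (7,8)→{7,8}. Safe: 5. Place at column 5.
Columns [3, 6, 2, 7, 1, 4, 8, 5], r−c [-2, -4, 1, -3, 4, 2, -1, 3], r+c [4, 8, 5, 11, 6, 10, 15, 13] are all distinct, so no two queens attack.

(1,3) (2,6) (3,2) (4,7) (5,1) (6,4) (7,8) (8,5)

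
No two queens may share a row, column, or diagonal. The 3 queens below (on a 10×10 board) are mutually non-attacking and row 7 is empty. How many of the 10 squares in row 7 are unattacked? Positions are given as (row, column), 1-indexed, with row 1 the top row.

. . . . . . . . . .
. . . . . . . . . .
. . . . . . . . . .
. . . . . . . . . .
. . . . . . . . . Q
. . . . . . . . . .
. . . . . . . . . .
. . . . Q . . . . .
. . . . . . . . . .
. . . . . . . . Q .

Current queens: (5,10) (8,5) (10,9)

4

(5,10) attacks row 7 at column 10 and diagonals 8.
(8,5) attacks row 7 at column 5 and diagonals 4, 6.
(10,9) attacks row 7 at column 9 and diagonals 6.
Attacked columns: {4, 5, 6, 8, 9, 10}. Safe: {1, 2, 3, 7}.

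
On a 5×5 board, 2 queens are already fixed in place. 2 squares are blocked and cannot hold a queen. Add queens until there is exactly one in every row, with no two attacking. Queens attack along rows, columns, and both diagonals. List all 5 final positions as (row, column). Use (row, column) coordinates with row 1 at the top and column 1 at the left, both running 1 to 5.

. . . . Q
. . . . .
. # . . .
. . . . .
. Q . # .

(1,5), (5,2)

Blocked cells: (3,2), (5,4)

(1,5) (2,3) (3,1) (4,4) (5,2)

Row 2: attacked by (1,5)→{4,5}; (5,2)→{2,5}. Safe: 1, 3. Place at column 3.
Row 3: attacked by (1,5)→{3,5}; (2,3)→{2,3,4}; (5,2)→{2,4}. Blocked: 2. Safe: 1. Place at column 1.
Row 4: attacked by (1,5)→{2,5}; (2,3)→{1,3,5}; (3,1)→{1,2}; (5,2)→{1,2,3}. Safe: 4. Place at column 4.
Columns [5, 3, 1, 4, 2], r−c [-4, -1, 2, 0, 3], r+c [6, 5, 4, 8, 7] are all distinct, so no two queens attack.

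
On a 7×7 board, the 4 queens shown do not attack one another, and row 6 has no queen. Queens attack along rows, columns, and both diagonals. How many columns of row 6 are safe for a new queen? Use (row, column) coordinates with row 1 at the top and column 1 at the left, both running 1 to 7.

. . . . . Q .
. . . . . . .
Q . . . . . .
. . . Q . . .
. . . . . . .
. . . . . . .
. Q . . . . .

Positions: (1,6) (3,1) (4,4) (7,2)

(1,6) attacks row 6 at column 6 and diagonals 1.
(3,1) attacks row 6 at column 1 and diagonals 4.
(4,4) attacks row 6 at column 4 and diagonals 2, 6.
(7,2) attacks row 6 at column 2 and diagonals 1, 3.
Attacked columns: {1, 2, 3, 4, 6}. Safe: {5, 7}.

2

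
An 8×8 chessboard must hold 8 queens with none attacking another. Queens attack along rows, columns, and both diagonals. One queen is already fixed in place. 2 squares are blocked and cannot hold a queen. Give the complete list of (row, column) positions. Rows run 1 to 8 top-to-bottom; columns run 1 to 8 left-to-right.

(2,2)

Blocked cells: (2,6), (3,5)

(1,5) (2,2) (3,8) (4,1) (5,4) (6,7) (7,3) (8,6)

Row 1: attacked by (2,2)→{1,2,3}. Safe: 4, 5, 6, 7, 8. Place at column 5.
Row 3: attacked by (1,5)→{3,5,7}; (2,2)→{1,2,3}. Blocked: 5. Safe: 4, 6, 8. Place at column 8.
Row 4: attacked by (1,5)→{2,5,8}; (2,2)→{2,4}; (3,8)→{7,8}. Safe: 1, 3, 6. Place at column 1.
Row 5: attacked by (1,5)→{1,5}; (2,2)→{2,5}; (3,8)→{6,8}; (4,1)→{1,2}. Safe: 3, 4, 7. Place at column 4.
Row 6: attacked by (1,5)→{5}; (2,2)→{2,6}; (3,8)→{5,8}; (4,1)→{1,3}; (5,4)→{3,4,5}. Safe: 7. Place at column 7.
Row 7: attacked by (1,5)→{5}; (2,2)→{2,7}; (3,8)→{4,8}; (4,1)→{1,4}; (5,4)→{2,4,6}; (6,7)→{6,7,8}. Safe: 3. Place at column 3.
Row 8: attacked by (1,5)→{5}; (2,2)→{2,8}; (3,8)→{3,8}; (4,1)→{1,5}; (5,4)→{1,4,7}; (6,7)→{5,7}; (7,3)→{2,3,4}. Safe: 6. Place at column 6.
Columns [5, 2, 8, 1, 4, 7, 3, 6], r−c [-4, 0, -5, 3, 1, -1, 4, 2], r+c [6, 4, 11, 5, 9, 13, 10, 14] are all distinct, so no two queens attack.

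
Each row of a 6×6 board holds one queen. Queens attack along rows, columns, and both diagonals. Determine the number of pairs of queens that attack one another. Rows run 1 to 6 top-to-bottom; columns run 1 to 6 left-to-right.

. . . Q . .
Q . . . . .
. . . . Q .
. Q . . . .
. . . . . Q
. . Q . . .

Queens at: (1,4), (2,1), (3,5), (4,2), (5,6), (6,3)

0

All columns are distinct and no two queens satisfy |Δrow| = |Δcol|, so no pair attacks.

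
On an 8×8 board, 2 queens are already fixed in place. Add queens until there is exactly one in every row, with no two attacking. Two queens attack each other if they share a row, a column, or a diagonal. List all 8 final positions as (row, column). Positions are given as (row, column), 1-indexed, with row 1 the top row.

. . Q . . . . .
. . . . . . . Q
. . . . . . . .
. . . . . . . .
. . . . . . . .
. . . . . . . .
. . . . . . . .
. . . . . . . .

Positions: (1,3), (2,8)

(1,3) (2,8) (3,4) (4,7) (5,1) (6,6) (7,2) (8,5)

Row 3: attacked by (1,3)→{1,3,5}; (2,8)→{7,8}. Safe: 2, 4, 6. Place at column 4.
Row 4: attacked by (1,3)→{3,6}; (2,8)→{6,8}; (3,4)→{3,4,5}. Safe: 1, 2, 7. Place at column 7.
Row 5: attacked by (1,3)→{3,7}; (2,8)→{5,8}; (3,4)→{2,4,6}; (4,7)→{6,7,8}. Safe: 1. Place at column 1.
Row 6: attacked by (1,3)→{3,8}; (2,8)→{4,8}; (3,4)→{1,4,7}; (4,7)→{5,7}; (5,1)→{1,2}. Safe: 6. Place at column 6.
Row 7: attacked by (1,3)→{3}; (2,8)→{3,8}; (3,4)→{4,8}; (4,7)→{4,7}; (5,1)→{1,3}; (6,6)→{5,6,7}. Safe: 2. Place at column 2.
Row 8: attacked by (1,3)→{3}; (2,8)→{2,8}; (3,4)→{4}; (4,7)→{3,7}; (5,1)→{1,4}; (6,6)→{4,6,8}; (7,2)→{1,2,3}. Safe: 5. Place at column 5.
Columns [3, 8, 4, 7, 1, 6, 2, 5], r−c [-2, -6, -1, -3, 4, 0, 5, 3], r+c [4, 10, 7, 11, 6, 12, 9, 13] are all distinct, so no two queens attack.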